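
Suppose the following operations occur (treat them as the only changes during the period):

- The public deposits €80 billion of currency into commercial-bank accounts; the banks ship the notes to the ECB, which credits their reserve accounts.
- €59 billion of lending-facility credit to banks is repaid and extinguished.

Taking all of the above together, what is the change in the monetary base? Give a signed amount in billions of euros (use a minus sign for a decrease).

-€59 billion

ECB balance sheet:
  Assets:      Loans to banks −€59B
  Liabilities: Bank reserves +€21B, Currency in circulation −€80B
Commercial banking system:
  Assets:      Reserves at CB +€21B
  Liabilities: Checkable deposits +€80B, Borrowings from CB −€59B
Monetary base = currency + reserves: −€80B + (+€21B) = -€59 billion.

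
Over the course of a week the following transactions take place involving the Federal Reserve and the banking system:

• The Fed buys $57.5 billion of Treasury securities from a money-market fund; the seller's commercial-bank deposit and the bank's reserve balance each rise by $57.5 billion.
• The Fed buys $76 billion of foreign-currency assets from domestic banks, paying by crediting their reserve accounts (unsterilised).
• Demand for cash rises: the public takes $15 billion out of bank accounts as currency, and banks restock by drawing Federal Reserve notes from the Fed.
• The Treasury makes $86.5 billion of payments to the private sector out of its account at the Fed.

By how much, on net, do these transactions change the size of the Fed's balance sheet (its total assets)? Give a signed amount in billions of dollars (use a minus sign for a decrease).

Asset purchase (from non-banks) $57.5 billion: a Fed asset is acquired → +$57.5B.
FX purchase $76 billion: a Fed asset is acquired → +$76B.
Currency withdrawal $15 billion: only the composition of liabilities changes → 0.
Government spending $86.5 billion: only the composition of liabilities changes → 0.
Net: 57.5 + 76 + 0 + 0 = +$133.5 billion.

+$133.5 billion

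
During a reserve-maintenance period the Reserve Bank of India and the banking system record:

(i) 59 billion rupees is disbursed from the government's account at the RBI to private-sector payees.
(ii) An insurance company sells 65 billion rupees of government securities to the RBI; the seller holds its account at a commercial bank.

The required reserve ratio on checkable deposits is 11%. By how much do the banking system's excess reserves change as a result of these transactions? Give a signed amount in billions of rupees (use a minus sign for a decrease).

+110.36 billion

Government spending 59 billion rupees: reserves +59B, deposits +59B.
Asset purchase (from non-banks) 65 billion rupees: reserves +65B, deposits +65B.
Totals: Δreserves = +124B, Δdeposits = +124B.
Δrequired reserves = 11% × +124B = +13.64B.
Δexcess reserves = Δreserves − Δrequired = +124B − (+13.64B) = +110.36 billion.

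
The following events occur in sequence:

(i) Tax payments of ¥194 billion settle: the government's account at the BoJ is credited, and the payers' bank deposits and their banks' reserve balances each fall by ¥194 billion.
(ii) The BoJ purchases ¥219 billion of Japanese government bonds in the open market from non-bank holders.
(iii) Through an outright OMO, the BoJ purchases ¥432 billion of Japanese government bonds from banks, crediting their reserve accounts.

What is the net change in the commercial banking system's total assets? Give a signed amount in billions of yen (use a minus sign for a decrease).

+¥25 billion

BoJ balance sheet:
  Assets:      Securities +¥651B
  Liabilities: Bank reserves +¥457B, Government deposits +¥194B
Commercial banking system:
  Assets:      Reserves at CB +¥457B, Securities −¥432B
  Liabilities: Checkable deposits +¥25B
Change in total bank assets = +¥25 billion.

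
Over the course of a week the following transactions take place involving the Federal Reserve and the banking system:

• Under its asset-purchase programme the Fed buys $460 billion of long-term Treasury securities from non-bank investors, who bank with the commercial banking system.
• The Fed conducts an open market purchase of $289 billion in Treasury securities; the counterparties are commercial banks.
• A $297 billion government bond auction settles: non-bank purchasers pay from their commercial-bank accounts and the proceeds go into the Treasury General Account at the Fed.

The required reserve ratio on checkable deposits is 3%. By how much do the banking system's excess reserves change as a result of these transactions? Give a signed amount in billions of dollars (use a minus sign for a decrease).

+$447.11 billion

Asset purchase (from non-banks) $460 billion: reserves +$460B, deposits +$460B.
OMO purchase (from banks) $289 billion: reserves +$289B, deposits 0.
Government account inflow $297 billion: reserves −$297B, deposits −$297B.
Totals: Δreserves = +$452B, Δdeposits = +$163B.
Δrequired reserves = 3% × +$163B = +$4.89B.
Δexcess reserves = Δreserves − Δrequired = +$452B − (+$4.89B) = +$447.11 billion.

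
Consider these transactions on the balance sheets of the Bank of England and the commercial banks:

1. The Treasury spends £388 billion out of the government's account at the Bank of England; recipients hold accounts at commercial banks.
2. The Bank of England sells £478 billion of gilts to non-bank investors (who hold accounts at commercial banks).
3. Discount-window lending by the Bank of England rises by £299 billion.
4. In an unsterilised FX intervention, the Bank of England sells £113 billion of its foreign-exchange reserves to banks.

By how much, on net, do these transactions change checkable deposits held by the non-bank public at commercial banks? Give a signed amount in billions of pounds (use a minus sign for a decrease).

-£90 billion

Bank of England balance sheet:
  Assets:      Securities −£478B, Loans to banks +£299B, Foreign assets −£113B
  Liabilities: Bank reserves +£96B, Government deposits −£388B
Commercial banking system:
  Assets:      Reserves at CB +£96B, Foreign assets +£113B
  Liabilities: Checkable deposits −£90B, Borrowings from CB +£299B
So the change in checkable deposits held by the non-bank public at commercial banks is -£90 billion.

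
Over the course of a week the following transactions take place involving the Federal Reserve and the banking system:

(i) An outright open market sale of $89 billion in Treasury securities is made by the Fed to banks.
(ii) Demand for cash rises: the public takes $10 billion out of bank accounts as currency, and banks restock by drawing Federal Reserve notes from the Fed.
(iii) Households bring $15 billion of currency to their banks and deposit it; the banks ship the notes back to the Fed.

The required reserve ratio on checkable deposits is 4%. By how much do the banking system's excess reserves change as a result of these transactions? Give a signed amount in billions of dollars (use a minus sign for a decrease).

OMO sale (to banks) $89 billion: reserves −$89B, deposits 0.
Currency withdrawal $10 billion: reserves −$10B, deposits −$10B.
Currency deposit $15 billion: reserves +$15B, deposits +$15B.
Totals: Δreserves = −$84B, Δdeposits = +$5B.
Δrequired reserves = 4% × +$5B = +$0.2B.
Δexcess reserves = Δreserves − Δrequired = −$84B − (+$0.2B) = -$84.2 billion.

-$84.2 billion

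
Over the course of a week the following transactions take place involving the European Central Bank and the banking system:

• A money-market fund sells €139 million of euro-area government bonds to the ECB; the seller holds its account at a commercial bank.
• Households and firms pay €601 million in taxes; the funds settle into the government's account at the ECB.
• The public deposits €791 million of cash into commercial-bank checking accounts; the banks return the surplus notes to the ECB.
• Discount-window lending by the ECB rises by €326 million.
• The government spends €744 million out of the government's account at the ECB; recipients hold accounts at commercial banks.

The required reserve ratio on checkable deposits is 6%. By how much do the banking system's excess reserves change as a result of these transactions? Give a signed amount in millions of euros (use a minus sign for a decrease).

Asset purchase (from non-banks) €139 million: reserves +€139M, deposits +€139M.
Government account inflow €601 million: reserves −€601M, deposits −€601M.
Currency deposit €791 million: reserves +€791M, deposits +€791M.
Discount-window loan €326 million: reserves +€326M, deposits 0.
Government spending €744 million: reserves +€744M, deposits +€744M.
Totals: Δreserves = +€1399M, Δdeposits = +€1073M.
Δrequired reserves = 6% × +€1073M = +€64.38M.
Δexcess reserves = Δreserves − Δrequired = +€1399M − (+€64.38M) = +€1334.62 million.

+€1334.62 million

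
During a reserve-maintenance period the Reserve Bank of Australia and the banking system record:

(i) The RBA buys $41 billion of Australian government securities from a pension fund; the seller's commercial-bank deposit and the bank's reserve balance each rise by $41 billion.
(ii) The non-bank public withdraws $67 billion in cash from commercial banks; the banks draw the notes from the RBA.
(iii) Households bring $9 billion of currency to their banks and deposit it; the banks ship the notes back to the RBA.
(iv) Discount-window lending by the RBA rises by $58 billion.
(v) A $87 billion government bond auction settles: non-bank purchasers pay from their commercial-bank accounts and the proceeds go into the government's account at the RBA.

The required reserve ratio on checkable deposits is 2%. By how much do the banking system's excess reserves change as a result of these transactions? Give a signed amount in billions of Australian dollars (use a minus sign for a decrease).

-$43.92 billion

Asset purchase (from non-banks) $41 billion: reserves +$41B, deposits +$41B.
Currency withdrawal $67 billion: reserves −$67B, deposits −$67B.
Currency deposit $9 billion: reserves +$9B, deposits +$9B.
Discount-window loan $58 billion: reserves +$58B, deposits 0.
Government account inflow $87 billion: reserves −$87B, deposits −$87B.
Totals: Δreserves = −$46B, Δdeposits = −$104B.
Δrequired reserves = 2% × −$104B = −$2.08B.
Δexcess reserves = Δreserves − Δrequired = −$46B − (−$2.08B) = -$43.92 billion.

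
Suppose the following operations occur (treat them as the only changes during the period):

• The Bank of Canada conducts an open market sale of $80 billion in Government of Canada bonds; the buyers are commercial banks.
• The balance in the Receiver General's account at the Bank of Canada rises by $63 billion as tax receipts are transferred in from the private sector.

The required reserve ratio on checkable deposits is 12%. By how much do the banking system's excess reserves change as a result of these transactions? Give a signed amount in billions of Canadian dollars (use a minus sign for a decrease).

-$135.44 billion

OMO sale (to banks) $80 billion: reserves −$80B, deposits 0.
Government account inflow $63 billion: reserves −$63B, deposits −$63B.
Totals: Δreserves = −$143B, Δdeposits = −$63B.
Δrequired reserves = 12% × −$63B = −$7.56B.
Δexcess reserves = Δreserves − Δrequired = −$143B − (−$7.56B) = -$135.44 billion.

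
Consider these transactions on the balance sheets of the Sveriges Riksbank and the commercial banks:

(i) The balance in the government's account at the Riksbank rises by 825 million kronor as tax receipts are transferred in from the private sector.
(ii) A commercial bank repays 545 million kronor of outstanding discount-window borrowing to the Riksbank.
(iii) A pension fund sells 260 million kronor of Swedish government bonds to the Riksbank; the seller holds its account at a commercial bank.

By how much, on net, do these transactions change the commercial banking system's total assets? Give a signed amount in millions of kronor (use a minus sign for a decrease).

Riksbank balance sheet:
  Assets:      Securities +260M, Loans to banks −545M
  Liabilities: Bank reserves −1110M, Government deposits +825M
Commercial banking system:
  Assets:      Reserves at CB −1110M
  Liabilities: Checkable deposits −565M, Borrowings from CB −545M
Change in total bank assets = -1110 million.

-1110 million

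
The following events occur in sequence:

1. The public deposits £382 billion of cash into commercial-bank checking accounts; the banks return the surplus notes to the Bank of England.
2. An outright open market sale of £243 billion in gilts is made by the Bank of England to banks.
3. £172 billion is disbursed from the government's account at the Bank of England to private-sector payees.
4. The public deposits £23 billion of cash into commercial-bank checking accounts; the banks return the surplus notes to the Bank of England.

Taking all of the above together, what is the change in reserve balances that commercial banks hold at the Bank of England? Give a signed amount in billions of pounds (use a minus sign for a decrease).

Bank of England balance sheet:
  Assets:      Securities −£243B
  Liabilities: Bank reserves +£334B, Currency in circulation −£405B, Government deposits −£172B
So the change in reserve balances that commercial banks hold at the Bank of England is +£334 billion.

+£334 billion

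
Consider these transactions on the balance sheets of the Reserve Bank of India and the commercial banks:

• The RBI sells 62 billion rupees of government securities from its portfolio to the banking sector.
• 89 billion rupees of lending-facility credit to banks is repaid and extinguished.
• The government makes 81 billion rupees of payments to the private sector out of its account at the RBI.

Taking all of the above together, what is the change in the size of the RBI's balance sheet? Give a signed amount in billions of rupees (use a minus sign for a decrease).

OMO sale (to banks) 62 billion rupees: an RBI asset is shed → −62B.
Discount-window repayment 89 billion rupees: an RBI asset is shed → −89B.
Government spending 81 billion rupees: only the composition of liabilities changes → 0.
Net: −62 − 89 + 0 = -151 billion.

-151 billion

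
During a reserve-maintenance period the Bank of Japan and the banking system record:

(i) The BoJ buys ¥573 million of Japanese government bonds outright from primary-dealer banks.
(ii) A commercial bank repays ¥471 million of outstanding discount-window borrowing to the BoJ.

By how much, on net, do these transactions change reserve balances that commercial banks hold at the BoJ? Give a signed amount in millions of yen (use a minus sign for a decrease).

BoJ balance sheet:
  Assets:      Securities +¥573M, Loans to banks −¥471M
  Liabilities: Bank reserves +¥102M
So the change in reserve balances that commercial banks hold at the BoJ is +¥102 million.

+¥102 million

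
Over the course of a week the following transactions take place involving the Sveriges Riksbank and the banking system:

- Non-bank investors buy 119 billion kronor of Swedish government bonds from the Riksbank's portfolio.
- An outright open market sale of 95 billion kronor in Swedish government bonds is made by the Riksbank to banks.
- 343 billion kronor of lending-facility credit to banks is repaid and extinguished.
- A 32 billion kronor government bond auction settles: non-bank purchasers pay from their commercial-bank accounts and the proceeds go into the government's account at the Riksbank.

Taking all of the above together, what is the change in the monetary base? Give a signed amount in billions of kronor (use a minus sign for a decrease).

-589 billion

Riksbank balance sheet:
  Assets:      Securities −214B, Loans to banks −343B
  Liabilities: Bank reserves −589B, Government deposits +32B
Commercial banking system:
  Assets:      Reserves at CB −589B, Securities +95B
  Liabilities: Checkable deposits −151B, Borrowings from CB −343B
Monetary base = currency + reserves: 0 + (−589B) = -589 billion.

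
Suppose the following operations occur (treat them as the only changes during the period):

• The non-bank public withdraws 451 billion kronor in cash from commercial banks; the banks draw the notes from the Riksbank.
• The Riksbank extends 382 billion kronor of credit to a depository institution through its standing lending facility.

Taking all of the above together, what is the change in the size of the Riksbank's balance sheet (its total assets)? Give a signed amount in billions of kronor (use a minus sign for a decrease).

+382 billion

Currency withdrawal 451 billion kronor: only the composition of liabilities changes → 0.
Discount-window loan 382 billion kronor: a Riksbank asset is acquired → +382B.
Net: 0 + 382 = +382 billion.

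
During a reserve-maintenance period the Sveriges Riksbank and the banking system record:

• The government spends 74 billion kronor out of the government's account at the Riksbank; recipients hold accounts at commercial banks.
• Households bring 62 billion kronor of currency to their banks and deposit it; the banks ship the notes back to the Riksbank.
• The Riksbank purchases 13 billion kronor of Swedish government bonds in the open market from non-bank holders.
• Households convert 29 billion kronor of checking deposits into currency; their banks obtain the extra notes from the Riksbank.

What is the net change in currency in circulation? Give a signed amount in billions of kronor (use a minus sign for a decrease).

-33 billion

Government spending 74 billion kronor: no currency enters or leaves circulation → 0.
Currency deposit 62 billion kronor: notes return to the central bank → −62B.
Asset purchase (from non-banks) 13 billion kronor: no currency enters or leaves circulation → 0.
Currency withdrawal 29 billion kronor: notes leave the central bank → +29B.
Net: 0 − 62 + 0 + 29 = -33 billion.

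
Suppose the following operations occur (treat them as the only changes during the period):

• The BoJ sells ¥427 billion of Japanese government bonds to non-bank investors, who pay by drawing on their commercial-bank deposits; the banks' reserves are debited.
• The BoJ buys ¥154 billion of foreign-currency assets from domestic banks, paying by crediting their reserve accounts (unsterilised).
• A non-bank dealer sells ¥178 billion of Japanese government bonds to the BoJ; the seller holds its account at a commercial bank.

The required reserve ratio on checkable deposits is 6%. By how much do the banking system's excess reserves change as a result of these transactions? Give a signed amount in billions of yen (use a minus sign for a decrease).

Asset sale (to non-banks) ¥427 billion: reserves −¥427B, deposits −¥427B.
FX purchase ¥154 billion: reserves +¥154B, deposits 0.
Asset purchase (from non-banks) ¥178 billion: reserves +¥178B, deposits +¥178B.
Totals: Δreserves = −¥95B, Δdeposits = −¥249B.
Δrequired reserves = 6% × −¥249B = −¥14.94B.
Δexcess reserves = Δreserves − Δrequired = −¥95B − (−¥14.94B) = -¥80.06 billion.

-¥80.06 billion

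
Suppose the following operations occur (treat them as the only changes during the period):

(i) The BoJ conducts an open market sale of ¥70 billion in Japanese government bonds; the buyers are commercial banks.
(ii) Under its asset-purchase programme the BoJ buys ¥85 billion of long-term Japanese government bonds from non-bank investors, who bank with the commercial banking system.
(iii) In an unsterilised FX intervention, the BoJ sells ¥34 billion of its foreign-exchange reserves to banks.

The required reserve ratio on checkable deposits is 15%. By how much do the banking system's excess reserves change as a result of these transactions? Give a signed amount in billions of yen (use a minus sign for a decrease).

-¥31.75 billion

OMO sale (to banks) ¥70 billion: reserves −¥70B, deposits 0.
Asset purchase (from non-banks) ¥85 billion: reserves +¥85B, deposits +¥85B.
FX sale ¥34 billion: reserves −¥34B, deposits 0.
Totals: Δreserves = −¥19B, Δdeposits = +¥85B.
Δrequired reserves = 15% × +¥85B = +¥12.75B.
Δexcess reserves = Δreserves − Δrequired = −¥19B − (+¥12.75B) = -¥31.75 billion.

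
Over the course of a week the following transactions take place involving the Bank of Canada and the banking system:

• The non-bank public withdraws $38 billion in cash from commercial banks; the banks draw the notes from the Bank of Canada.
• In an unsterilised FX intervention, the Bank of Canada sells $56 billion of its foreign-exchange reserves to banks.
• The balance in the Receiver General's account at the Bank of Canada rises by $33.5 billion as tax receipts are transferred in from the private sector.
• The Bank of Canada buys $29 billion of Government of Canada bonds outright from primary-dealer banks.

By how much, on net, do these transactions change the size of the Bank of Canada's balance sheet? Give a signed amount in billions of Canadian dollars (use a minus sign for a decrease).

-$27 billion

Bank of Canada balance sheet:
  Assets:      Securities +$29B, Foreign assets −$56B
  Liabilities: Bank reserves −$98.5B, Currency in circulation +$38B, Government deposits +$33.5B
Change in total Bank of Canada assets = -$27 billion.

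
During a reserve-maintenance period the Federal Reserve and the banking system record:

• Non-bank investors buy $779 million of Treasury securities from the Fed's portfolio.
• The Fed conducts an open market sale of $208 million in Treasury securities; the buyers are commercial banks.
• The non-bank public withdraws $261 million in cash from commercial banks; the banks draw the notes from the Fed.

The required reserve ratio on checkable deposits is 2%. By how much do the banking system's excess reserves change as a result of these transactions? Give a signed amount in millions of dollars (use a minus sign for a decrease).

-$1227.2 million

Asset sale (to non-banks) $779 million: reserves −$779M, deposits −$779M.
OMO sale (to banks) $208 million: reserves −$208M, deposits 0.
Currency withdrawal $261 million: reserves −$261M, deposits −$261M.
Totals: Δreserves = −$1248M, Δdeposits = −$1040M.
Δrequired reserves = 2% × −$1040M = −$20.8M.
Δexcess reserves = Δreserves − Δrequired = −$1248M − (−$20.8M) = -$1227.2 million.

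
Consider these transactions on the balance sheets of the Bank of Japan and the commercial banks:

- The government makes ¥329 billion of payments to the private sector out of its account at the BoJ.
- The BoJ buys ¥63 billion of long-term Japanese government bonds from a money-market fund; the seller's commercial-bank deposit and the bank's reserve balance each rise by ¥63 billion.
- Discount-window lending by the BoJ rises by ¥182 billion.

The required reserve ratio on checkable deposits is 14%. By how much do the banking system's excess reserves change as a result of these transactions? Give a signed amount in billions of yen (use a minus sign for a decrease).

+¥519.12 billion

Government spending ¥329 billion: reserves +¥329B, deposits +¥329B.
Asset purchase (from non-banks) ¥63 billion: reserves +¥63B, deposits +¥63B.
Discount-window loan ¥182 billion: reserves +¥182B, deposits 0.
Totals: Δreserves = +¥574B, Δdeposits = +¥392B.
Δrequired reserves = 14% × +¥392B = +¥54.88B.
Δexcess reserves = Δreserves − Δrequired = +¥574B − (+¥54.88B) = +¥519.12 billion.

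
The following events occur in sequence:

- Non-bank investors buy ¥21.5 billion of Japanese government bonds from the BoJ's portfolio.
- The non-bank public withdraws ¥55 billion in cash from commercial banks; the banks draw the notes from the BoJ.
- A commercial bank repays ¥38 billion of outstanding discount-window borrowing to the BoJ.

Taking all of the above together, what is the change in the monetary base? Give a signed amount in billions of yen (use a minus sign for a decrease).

Asset sale (to non-banks) ¥21.5 billion: BoJ balance sheet contracts → −¥21.5B.
Currency withdrawal ¥55 billion: just a shift between currency and reserves — both are base money → 0.
Discount-window repayment ¥38 billion: BoJ balance sheet contracts → −¥38B.
Net: −21.5 + 0 − 38 = -¥59.5 billion.

-¥59.5 billion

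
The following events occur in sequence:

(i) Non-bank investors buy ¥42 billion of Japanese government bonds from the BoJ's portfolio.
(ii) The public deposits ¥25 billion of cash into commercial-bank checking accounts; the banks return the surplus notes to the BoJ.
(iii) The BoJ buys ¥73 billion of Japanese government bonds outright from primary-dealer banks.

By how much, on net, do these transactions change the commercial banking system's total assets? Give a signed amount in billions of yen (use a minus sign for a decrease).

BoJ balance sheet:
  Assets:      Securities +¥31B
  Liabilities: Bank reserves +¥56B, Currency in circulation −¥25B
Commercial banking system:
  Assets:      Reserves at CB +¥56B, Securities −¥73B
  Liabilities: Checkable deposits −¥17B
Change in total bank assets = -¥17 billion.

-¥17 billion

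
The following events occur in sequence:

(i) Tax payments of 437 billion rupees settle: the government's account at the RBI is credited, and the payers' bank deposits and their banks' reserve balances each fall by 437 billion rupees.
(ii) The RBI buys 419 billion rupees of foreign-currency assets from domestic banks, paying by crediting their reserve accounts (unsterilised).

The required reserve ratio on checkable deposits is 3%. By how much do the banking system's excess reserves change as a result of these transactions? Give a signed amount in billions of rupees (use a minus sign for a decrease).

-4.89 billion

Government account inflow 437 billion rupees: reserves −437B, deposits −437B.
FX purchase 419 billion rupees: reserves +419B, deposits 0.
Totals: Δreserves = −18B, Δdeposits = −437B.
Δrequired reserves = 3% × −437B = −13.11B.
Δexcess reserves = Δreserves − Δrequired = −18B − (−13.11B) = -4.89 billion.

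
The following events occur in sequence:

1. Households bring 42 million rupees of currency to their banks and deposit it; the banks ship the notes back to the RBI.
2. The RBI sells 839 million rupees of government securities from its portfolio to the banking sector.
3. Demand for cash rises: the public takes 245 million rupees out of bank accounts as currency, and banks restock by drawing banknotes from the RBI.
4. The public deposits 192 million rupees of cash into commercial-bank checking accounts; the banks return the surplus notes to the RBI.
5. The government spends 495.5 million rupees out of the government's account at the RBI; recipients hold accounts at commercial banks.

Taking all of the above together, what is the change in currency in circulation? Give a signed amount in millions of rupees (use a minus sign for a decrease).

+11 million

Currency deposit 42 million rupees: notes return to the central bank → −42M.
OMO sale (to banks) 839 million rupees: no currency enters or leaves circulation → 0.
Currency withdrawal 245 million rupees: notes leave the central bank → +245M.
Currency deposit 192 million rupees: notes return to the central bank → −192M.
Government spending 495.5 million rupees: no currency enters or leaves circulation → 0.
Net: −42 + 0 + 245 − 192 + 0 = +11 million.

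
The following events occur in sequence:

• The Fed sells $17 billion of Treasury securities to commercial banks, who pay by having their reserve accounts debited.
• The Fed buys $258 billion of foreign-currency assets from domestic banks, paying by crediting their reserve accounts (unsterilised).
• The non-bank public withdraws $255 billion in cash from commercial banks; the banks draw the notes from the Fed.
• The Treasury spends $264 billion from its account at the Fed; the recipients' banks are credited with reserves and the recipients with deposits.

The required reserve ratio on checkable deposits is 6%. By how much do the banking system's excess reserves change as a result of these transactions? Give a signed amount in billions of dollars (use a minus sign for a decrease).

OMO sale (to banks) $17 billion: reserves −$17B, deposits 0.
FX purchase $258 billion: reserves +$258B, deposits 0.
Currency withdrawal $255 billion: reserves −$255B, deposits −$255B.
Government spending $264 billion: reserves +$264B, deposits +$264B.
Totals: Δreserves = +$250B, Δdeposits = +$9B.
Δrequired reserves = 6% × +$9B = +$0.54B.
Δexcess reserves = Δreserves − Δrequired = +$250B − (+$0.54B) = +$249.46 billion.

+$249.46 billion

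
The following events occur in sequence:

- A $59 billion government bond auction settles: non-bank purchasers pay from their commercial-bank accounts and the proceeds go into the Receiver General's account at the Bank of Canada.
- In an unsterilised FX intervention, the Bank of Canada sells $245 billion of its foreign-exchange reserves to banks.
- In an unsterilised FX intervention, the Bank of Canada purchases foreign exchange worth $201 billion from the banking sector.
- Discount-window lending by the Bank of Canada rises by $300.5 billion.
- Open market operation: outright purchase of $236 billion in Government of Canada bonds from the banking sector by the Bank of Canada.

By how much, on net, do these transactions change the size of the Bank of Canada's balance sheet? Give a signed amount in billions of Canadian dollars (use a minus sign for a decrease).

+$492.5 billion

Bank of Canada balance sheet:
  Assets:      Securities +$236B, Loans to banks +$300.5B, Foreign assets −$44B
  Liabilities: Bank reserves +$433.5B, Government deposits +$59B
Commercial banking system:
  Assets:      Reserves at CB +$433.5B, Securities −$236B, Foreign assets +$44B
  Liabilities: Checkable deposits −$59B, Borrowings from CB +$300.5B
Change in total Bank of Canada assets = +$492.5 billion.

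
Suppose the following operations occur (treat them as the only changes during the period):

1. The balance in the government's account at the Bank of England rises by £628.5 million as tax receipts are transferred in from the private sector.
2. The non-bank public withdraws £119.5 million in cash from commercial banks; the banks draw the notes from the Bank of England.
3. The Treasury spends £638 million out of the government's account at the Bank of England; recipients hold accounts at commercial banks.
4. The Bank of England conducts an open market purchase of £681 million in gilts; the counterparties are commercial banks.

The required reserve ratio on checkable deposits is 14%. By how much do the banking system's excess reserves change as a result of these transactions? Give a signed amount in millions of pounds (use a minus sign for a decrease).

+£586.4 million

Government account inflow £628.5 million: reserves −£628.5M, deposits −£628.5M.
Currency withdrawal £119.5 million: reserves −£119.5M, deposits −£119.5M.
Government spending £638 million: reserves +£638M, deposits +£638M.
OMO purchase (from banks) £681 million: reserves +£681M, deposits 0.
Totals: Δreserves = +£571M, Δdeposits = −£110M.
Δrequired reserves = 14% × −£110M = −£15.4M.
Δexcess reserves = Δreserves − Δrequired = +£571M − (−£15.4M) = +£586.4 million.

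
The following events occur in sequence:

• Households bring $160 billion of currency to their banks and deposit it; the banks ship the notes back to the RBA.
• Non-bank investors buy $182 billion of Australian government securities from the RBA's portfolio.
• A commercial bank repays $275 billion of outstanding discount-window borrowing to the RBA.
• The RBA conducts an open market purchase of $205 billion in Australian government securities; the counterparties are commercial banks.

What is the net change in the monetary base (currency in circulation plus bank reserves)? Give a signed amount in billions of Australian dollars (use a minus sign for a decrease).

Currency deposit $160 billion: just a shift between currency and reserves — both are base money → 0.
Asset sale (to non-banks) $182 billion: RBA balance sheet contracts → −$182B.
Discount-window repayment $275 billion: RBA balance sheet contracts → −$275B.
OMO purchase (from banks) $205 billion: RBA balance sheet expands → +$205B.
Net: 0 − 182 − 275 + 205 = -$252 billion.

-$252 billion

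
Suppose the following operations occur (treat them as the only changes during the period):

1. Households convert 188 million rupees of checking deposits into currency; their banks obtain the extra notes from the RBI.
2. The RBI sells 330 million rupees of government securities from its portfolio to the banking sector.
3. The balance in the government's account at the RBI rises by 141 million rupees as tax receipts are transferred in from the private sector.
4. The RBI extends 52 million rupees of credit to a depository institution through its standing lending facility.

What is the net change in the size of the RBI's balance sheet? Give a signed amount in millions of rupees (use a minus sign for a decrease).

RBI balance sheet:
  Assets:      Securities −330M, Loans to banks +52M
  Liabilities: Bank reserves −607M, Currency in circulation +188M, Government deposits +141M
Change in total RBI assets = -278 million.

-278 million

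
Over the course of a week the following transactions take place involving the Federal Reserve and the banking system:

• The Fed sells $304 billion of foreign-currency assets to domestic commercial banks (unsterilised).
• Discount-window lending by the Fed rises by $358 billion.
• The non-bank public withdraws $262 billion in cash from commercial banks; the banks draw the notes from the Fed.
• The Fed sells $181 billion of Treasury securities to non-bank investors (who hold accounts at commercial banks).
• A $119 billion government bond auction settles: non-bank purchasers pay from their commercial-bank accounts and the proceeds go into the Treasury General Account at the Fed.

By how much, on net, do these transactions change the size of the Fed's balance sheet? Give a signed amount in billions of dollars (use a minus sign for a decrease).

Fed balance sheet:
  Assets:      Securities −$181B, Loans to banks +$358B, Foreign assets −$304B
  Liabilities: Bank reserves −$508B, Currency in circulation +$262B, Government deposits +$119B
Change in total Fed assets = -$127 billion.

-$127 billion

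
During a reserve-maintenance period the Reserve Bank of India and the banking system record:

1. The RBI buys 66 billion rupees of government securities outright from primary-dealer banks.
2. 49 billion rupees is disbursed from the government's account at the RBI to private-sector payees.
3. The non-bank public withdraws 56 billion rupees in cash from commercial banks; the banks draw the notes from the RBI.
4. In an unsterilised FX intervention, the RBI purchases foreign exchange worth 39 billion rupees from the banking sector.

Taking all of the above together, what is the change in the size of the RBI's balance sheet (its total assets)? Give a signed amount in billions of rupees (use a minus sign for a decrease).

+105 billion

RBI balance sheet:
  Assets:      Securities +66B, Foreign assets +39B
  Liabilities: Bank reserves +98B, Currency in circulation +56B, Government deposits −49B
Change in total RBI assets = +105 billion.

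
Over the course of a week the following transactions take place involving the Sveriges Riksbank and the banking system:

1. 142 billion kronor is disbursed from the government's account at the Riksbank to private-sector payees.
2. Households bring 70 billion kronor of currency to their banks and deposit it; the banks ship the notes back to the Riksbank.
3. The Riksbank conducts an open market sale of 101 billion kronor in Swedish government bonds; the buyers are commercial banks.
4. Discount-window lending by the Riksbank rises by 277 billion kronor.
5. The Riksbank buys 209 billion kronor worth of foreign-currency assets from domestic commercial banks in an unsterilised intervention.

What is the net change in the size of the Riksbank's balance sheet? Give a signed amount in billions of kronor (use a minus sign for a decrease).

+385 billion

Government spending 142 billion kronor: only the composition of liabilities changes → 0.
Currency deposit 70 billion kronor: only the composition of liabilities changes → 0.
OMO sale (to banks) 101 billion kronor: a Riksbank asset is shed → −101B.
Discount-window loan 277 billion kronor: a Riksbank asset is acquired → +277B.
FX purchase 209 billion kronor: a Riksbank asset is acquired → +209B.
Net: 0 + 0 − 101 + 277 + 209 = +385 billion.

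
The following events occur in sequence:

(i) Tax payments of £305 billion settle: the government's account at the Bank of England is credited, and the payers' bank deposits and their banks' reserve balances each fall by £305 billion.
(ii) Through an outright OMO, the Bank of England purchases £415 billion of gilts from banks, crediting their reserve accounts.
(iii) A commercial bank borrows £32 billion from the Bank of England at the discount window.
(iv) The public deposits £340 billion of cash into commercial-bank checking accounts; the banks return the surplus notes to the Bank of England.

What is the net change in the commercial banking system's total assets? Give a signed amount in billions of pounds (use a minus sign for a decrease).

Government account inflow £305 billion: bank balance sheets shrink → −£305B.
OMO purchase (from banks) £415 billion: just an asset swap on bank balance sheets → 0.
Discount-window loan £32 billion: bank balance sheets expand → +£32B.
Currency deposit £340 billion: bank balance sheets expand → +£340B.
Net: −305 + 0 + 32 + 340 = +£67 billion.

+£67 billion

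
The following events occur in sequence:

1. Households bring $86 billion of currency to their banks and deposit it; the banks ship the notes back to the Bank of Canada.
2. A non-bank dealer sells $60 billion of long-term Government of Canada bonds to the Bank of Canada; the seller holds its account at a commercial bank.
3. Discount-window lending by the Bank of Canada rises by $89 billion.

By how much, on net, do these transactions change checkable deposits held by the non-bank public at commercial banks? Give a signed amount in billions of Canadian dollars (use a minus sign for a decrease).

Currency deposit $86 billion: non-bank counterparties' bank balances rise → +$86B.
Asset purchase (from non-banks) $60 billion: non-bank counterparties' bank balances rise → +$60B.
Discount-window loan $89 billion: the counterparty is a bank, so public deposits are unchanged → 0.
Net: 86 + 60 + 0 = +$146 billion.

+$146 billion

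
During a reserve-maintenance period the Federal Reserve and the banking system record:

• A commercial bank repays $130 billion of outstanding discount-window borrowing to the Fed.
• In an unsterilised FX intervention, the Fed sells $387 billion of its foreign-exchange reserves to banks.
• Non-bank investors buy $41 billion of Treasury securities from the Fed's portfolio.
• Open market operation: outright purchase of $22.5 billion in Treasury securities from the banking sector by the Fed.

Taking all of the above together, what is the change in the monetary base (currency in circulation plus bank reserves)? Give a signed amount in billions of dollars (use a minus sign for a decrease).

-$535.5 billion

Discount-window repayment $130 billion: Fed balance sheet contracts → −$130B.
FX sale $387 billion: Fed balance sheet contracts → −$387B.
Asset sale (to non-banks) $41 billion: Fed balance sheet contracts → −$41B.
OMO purchase (from banks) $22.5 billion: Fed balance sheet expands → +$22.5B.
Net: −130 − 387 − 41 + 22.5 = -$535.5 billion.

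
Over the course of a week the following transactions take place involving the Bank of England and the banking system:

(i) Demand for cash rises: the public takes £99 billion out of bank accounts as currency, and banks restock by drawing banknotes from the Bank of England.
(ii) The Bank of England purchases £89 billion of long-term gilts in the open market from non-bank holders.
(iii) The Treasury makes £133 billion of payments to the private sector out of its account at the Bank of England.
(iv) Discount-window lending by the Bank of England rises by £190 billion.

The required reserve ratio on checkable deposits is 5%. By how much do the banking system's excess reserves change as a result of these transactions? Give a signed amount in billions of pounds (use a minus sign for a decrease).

Currency withdrawal £99 billion: reserves −£99B, deposits −£99B.
Asset purchase (from non-banks) £89 billion: reserves +£89B, deposits +£89B.
Government spending £133 billion: reserves +£133B, deposits +£133B.
Discount-window loan £190 billion: reserves +£190B, deposits 0.
Totals: Δreserves = +£313B, Δdeposits = +£123B.
Δrequired reserves = 5% × +£123B = +£6.15B.
Δexcess reserves = Δreserves − Δrequired = +£313B − (+£6.15B) = +£306.85 billion.

+£306.85 billion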